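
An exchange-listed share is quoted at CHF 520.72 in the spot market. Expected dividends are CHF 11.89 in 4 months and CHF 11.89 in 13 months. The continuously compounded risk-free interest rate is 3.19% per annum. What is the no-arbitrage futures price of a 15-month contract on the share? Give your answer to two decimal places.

CHF 517.71

PV(dividends) I = 11.89·e^(−0.0319·4/12) + 11.89·e^(−0.0319·13/12)
I = 11.7642 + 11.4861 = 23.2503
F = (S − I)·e^(rT) = (520.72 − 23.2503) · e^(0.0319·15/12)
= 497.4697 · e^0.039875 = 497.4697 × 1.040681 = CHF 517.71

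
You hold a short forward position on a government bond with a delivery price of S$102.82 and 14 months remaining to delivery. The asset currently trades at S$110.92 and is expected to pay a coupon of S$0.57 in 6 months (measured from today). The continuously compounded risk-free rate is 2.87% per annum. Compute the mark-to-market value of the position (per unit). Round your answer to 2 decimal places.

PV(remaining coupons) I = 0.57·e^(−0.0287·6/12) = 0.5619
Current forward F = (S − I)·e^(rT) = (110.92 − 0.5619)·e^(0.0287·14/12) = 110.3581 × 1.034050 = 114.1158
Value (long) = (F − K)·e^(−rT) = (114.1158 − 102.82) × 0.967071 = 10.9238
Short position value = −(long value) = -S$10.92

-S$10.92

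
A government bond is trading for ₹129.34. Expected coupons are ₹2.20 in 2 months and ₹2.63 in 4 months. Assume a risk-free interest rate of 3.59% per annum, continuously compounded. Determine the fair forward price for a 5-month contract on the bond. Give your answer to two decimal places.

₹126.43

PV(coupons) I = 2.20·e^(−0.0359·2/12) + 2.63·e^(−0.0359·4/12)
I = 2.1869 + 2.5987 = 4.7856
F = (S − I)·e^(rT) = (129.34 − 4.7856) · e^(0.0359·5/12)
= 124.5544 · e^0.014958 = 124.5544 × 1.015070 = ₹126.43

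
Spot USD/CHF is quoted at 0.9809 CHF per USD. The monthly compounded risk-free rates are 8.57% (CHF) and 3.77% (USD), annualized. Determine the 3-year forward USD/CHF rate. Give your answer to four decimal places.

1.1320

By covered interest parity, F = S · (1+r_CHF/12)^(12T) / (1+r_USD/12)^(12T)
= 0.9809 × 1.291993 / 1.119545 = 0.9809 × 1.154034
F = 1.1320 CHF per USD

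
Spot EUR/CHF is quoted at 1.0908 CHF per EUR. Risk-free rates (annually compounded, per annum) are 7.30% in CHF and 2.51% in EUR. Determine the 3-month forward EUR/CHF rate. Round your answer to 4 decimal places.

1.1033

By covered interest parity, F = S · (1+r_CHF)^T / (1+r_EUR)^T
= 1.0908 × 1.017771 / 1.006217 = 1.0908 × 1.011483
F = 1.1033 CHF per EUR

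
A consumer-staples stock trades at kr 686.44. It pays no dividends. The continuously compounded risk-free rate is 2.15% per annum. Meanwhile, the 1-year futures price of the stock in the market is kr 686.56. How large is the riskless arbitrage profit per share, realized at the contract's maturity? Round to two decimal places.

Fair futures: F* = S·e^(carry·T), with carry = r = 0.0215
F* = 686.44 · e^(0.0215 × 12/12) = 686.44 · e^0.021500 = 686.44 × 1.021733 = kr 701.3584
Market kr 686.56 < fair kr 701.3584: forward underpriced → reverse cash-and-carry (short spot, go long the forward).
At maturity, profit = |F_mkt − F*| = |686.56 − 701.3584| = kr 14.80 per share

kr 14.80 per share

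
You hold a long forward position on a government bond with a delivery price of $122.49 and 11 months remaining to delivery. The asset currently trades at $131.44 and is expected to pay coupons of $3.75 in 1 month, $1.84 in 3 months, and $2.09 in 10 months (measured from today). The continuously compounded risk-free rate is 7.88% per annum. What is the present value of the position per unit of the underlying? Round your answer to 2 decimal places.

$10.00

PV(remaining coupons) I = 3.75·e^(−0.0788·1/12) + 1.84·e^(−0.0788·3/12) + 2.09·e^(−0.0788·10/12) = 7.4867
Current forward F = (S − I)·e^(rT) = (131.44 − 7.4867)·e^(0.0788·11/12) = 123.9533 × 1.074906 = 133.2381
Value (long) = (F − K)·e^(−rT) = (133.2381 − 122.49) × 0.930314 = 9.9991
Value = $10.00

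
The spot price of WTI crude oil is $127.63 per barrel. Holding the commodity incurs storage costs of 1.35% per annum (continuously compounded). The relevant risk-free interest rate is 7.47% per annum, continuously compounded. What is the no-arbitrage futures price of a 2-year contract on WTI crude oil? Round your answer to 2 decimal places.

$152.25 per barrel

Net carry = r + u − y = 0.0747 + 0.0135 − 0.0000 = 0.0882
F = S·e^((r+u−y)T) = 127.63 · e^(0.0882 × 2) = 127.63 · e^0.176400
= 127.63 × 1.192915 = $152.25 per barrel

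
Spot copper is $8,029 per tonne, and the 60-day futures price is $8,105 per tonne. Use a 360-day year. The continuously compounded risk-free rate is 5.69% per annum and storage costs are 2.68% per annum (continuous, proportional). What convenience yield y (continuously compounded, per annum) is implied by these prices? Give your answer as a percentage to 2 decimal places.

2.72%

F = S·e^((r+u−y)T) ⇒ (r+u−y) = ln(F/S)/T
ln(8105/8029) = 0.009421; /T ⇒ 0.056526
y = r + u − ln(F/S)/T = 0.0569 + 0.0268 − 0.056526 = 0.027174
y = 2.72%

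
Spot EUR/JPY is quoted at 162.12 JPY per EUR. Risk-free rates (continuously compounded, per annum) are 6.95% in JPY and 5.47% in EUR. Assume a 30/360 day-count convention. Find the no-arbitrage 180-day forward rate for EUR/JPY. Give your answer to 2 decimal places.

163.32

F = S·e^((r_JPY − r_EUR)T) = 162.12 · e^((0.0695 − 0.0547) × 180/360)
= 162.12 · e^0.007400 = 162.12 × 1.007427
F = 163.32 JPY per EUR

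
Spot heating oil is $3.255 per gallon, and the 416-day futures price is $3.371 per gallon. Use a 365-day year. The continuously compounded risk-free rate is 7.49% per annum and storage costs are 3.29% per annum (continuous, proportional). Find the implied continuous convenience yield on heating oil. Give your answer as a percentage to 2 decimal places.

7.71%

F = S·e^((r+u−y)T) ⇒ (r+u−y) = ln(F/S)/T
ln(3.371/3.255) = 0.035017; /T ⇒ 0.030724
y = r + u − ln(F/S)/T = 0.0749 + 0.0329 − 0.030724 = 0.077076
y = 7.71%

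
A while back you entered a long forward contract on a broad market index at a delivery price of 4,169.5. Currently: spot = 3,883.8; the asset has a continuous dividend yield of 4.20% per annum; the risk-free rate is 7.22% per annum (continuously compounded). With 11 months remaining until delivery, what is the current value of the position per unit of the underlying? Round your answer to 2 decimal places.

-165.37

Current fair forward for the remaining 11 months: F = S·e^((r − q)·T), (r − q) = 0.0722 − 0.0420 = 0.0302
F = 3883.8 · e^(0.0302 × 11/12) = 3883.8 × 1.02807008 = 3992.8186
Value of long forward = (F − K)·e^(−rT) = (3992.8186 − 4169.5) · e^(−0.0722·11/12)
= -176.6814 × 0.93595926 = -165.37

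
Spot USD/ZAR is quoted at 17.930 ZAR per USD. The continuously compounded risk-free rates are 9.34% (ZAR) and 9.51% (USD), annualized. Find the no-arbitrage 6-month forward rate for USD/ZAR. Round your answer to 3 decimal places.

F = S·e^((r_ZAR − r_USD)T) = 17.930 · e^((0.0934 − 0.0951) × 6/12)
= 17.930 · e^-0.000850 = 17.930 × 0.999150
F = 17.915 ZAR per USD

17.915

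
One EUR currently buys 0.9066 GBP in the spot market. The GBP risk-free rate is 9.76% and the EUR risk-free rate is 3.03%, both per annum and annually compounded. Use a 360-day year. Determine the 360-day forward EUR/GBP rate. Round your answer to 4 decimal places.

0.9658

By covered interest parity, F = S · (1+r_GBP)^T / (1+r_EUR)^T
= 0.9066 × 1.097600 / 1.030300 = 0.9066 × 1.065321
F = 0.9658 GBP per EUR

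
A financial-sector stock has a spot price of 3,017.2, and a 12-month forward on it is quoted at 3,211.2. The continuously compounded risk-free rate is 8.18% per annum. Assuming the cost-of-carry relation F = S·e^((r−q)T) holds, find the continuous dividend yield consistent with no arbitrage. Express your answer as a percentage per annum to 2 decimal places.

1.95%

From F = S·e^((r−q)T): (r − q) = ln(F/S)/T
ln(3211.2/3017.2) = ln(1.064298) = 0.062315
(r − q) = 0.062315 / (12/12) = 0.062315
q = r − ln(F/S)/T = 0.0818 − 0.062315 = 0.019485
q = 1.95%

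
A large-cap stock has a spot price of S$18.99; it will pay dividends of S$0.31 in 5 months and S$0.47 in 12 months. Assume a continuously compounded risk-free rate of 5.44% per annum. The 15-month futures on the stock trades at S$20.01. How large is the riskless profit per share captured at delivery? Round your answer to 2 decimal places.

S$0.48 per share

PV(dividends) I = 0.31·e^(−0.0544·5/12) + 0.47·e^(−0.0544·12/12) = 0.7482
Fair futures F* = (S − I)·e^(rT) = (18.99 − 0.7482)·e^0.068000 = 18.2418 × 1.070365 = 19.5254
Market S$20.01 > fair 19.5254: forward overpriced → cash-and-carry (borrow at r, buy the stock and collect the dividends, short the forward).
Profit at T = |F_mkt − F*| = |20.01 − 19.5254| = S$0.48 per share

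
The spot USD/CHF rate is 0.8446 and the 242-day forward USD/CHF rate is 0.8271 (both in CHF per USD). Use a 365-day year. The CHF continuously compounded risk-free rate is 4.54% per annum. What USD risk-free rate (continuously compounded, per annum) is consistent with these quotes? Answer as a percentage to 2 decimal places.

F = S·e^((r_CHF − r_USD)T) ⇒ r_USD = r_CHF − ln(F/S)/T
ln(0.8271/0.8446) = -0.020938; /(242/365) = -0.031580
r_USD = 0.0454 + 0.031580 = 0.076980
r_USD = 7.70%

7.70%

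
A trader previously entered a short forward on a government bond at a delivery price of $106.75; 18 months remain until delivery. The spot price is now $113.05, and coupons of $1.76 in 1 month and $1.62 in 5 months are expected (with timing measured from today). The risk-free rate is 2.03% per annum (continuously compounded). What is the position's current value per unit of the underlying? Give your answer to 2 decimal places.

PV(remaining coupons) I = 1.76·e^(−0.0203·1/12) + 1.62·e^(−0.0203·5/12) = 3.3634
Current forward F = (S − I)·e^(rT) = (113.05 − 3.3634)·e^(0.0203·18/12) = 109.6866 × 1.030918 = 113.0779
Value (long) = (F − K)·e^(−rT) = (113.0779 − 106.75) × 0.970009 = 6.1381
Short position value = −(long value) = -$6.14

-$6.14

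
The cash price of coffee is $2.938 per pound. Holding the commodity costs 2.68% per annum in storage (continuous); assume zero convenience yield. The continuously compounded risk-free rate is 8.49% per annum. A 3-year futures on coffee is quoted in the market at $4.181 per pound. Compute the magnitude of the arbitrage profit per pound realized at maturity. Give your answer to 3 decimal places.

$0.073 per pound

Fair futures: F* = S·e^(carry·T), with carry = (r + u) = 0.0849 + 0.0268 = 0.1117
F* = 2.938 · e^(0.1117 × 3) = 2.938 · e^0.335100 = 2.938 × 1.398080 = $4.1076
Market $4.181 > fair $4.1076: forward overpriced → cash-and-carry (buy spot, short the forward).
At maturity, profit = |F_mkt − F*| = |4.181 − 4.1076| = $0.073 per pound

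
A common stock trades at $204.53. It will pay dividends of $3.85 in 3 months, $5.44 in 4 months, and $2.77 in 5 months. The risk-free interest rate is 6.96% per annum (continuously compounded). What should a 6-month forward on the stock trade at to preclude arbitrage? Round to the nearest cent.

$199.57

PV(dividends) I = 3.85·e^(−0.0696·3/12) + 5.44·e^(−0.0696·4/12) + 2.77·e^(−0.0696·5/12)
I = 3.7836 + 5.3152 + 2.6908 = 11.7896
F = (S − I)·e^(rT) = (204.53 − 11.7896) · e^(0.0696·6/12)
= 192.7404 · e^0.034800 = 192.7404 × 1.035413 = $199.57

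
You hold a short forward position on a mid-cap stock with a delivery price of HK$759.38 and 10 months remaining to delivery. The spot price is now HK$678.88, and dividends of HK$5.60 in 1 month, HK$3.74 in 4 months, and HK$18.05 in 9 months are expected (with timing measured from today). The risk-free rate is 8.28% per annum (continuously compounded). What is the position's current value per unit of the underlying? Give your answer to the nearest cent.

HK$56.03

PV(remaining dividends) I = 5.60·e^(−0.0828·1/12) + 3.74·e^(−0.0828·4/12) + 18.05·e^(−0.0828·9/12) = 26.1629
Current forward F = (S − I)·e^(rT) = (678.88 − 26.1629)·e^(0.0828·10/12) = 652.7171 × 1.071436 = 699.3446
Value (long) = (F − K)·e^(−rT) = (699.3446 − 759.38) × 0.933327 = -56.0327
Short position value = −(long value) = HK$56.03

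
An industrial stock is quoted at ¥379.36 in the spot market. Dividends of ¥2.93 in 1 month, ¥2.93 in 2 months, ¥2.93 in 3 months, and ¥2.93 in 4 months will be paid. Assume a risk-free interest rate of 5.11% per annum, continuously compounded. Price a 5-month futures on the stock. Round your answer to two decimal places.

PV(dividends) I = 2.93·e^(−0.0511·1/12) + 2.93·e^(−0.0511·2/12) + 2.93·e^(−0.0511·3/12) + 2.93·e^(−0.0511·4/12)
I = 2.9175 + 2.9052 + 2.8928 + 2.8805 = 11.5960
F = (S − I)·e^(rT) = (379.36 − 11.5960) · e^(0.0511·5/12)
= 367.7640 · e^0.021292 = 367.7640 × 1.021520 = ¥375.68

¥375.68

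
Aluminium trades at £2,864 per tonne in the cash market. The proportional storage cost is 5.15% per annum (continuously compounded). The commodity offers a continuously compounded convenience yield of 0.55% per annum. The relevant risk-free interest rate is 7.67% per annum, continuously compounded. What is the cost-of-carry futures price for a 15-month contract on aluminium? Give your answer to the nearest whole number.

£3,339 per tonne

Net carry = r + u − y = 0.0767 + 0.0515 − 0.0055 = 0.1227
F = S·e^((r+u−y)T) = 2864 · e^(0.1227 × 15/12) = 2864 · e^0.153375
= 2864 × 1.165762 = £3,339 per tonne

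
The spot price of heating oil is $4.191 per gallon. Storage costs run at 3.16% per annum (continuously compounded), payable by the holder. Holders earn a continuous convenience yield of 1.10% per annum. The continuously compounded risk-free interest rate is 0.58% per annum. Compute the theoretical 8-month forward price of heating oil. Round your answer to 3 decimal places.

Net carry = r + u − y = 0.0058 + 0.0316 − 0.0110 = 0.0264
F = S·e^((r+u−y)T) = 4.191 · e^(0.0264 × 8/12) = 4.191 · e^0.017600
= 4.191 × 1.017756 = $4.265 per gallon

$4.265 per gallon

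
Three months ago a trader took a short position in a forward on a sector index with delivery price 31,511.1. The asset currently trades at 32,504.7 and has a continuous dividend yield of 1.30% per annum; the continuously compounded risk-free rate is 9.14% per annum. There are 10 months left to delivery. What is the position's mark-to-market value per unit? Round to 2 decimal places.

-2954.34

Current fair forward for the remaining 10 months: F = S·e^((r − q)·T), (r − q) = 0.0914 − 0.0130 = 0.0784
F = 32504.7 · e^(0.0784 × 10/12) = 32504.7 × 1.06751480 = 34699.2483
Value of long forward = (F − K)·e^(−rT) = (34699.2483 − 31511.1) · e^(−0.0914·10/12)
= 3188.1483 × 0.92666175 = 2954.34
Short position value = −(long value) = -2954.34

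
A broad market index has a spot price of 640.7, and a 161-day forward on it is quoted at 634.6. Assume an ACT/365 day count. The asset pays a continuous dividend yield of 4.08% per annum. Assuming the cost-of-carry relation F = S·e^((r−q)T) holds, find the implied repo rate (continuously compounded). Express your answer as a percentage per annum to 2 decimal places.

From F = S·e^((r−q)T): (r − q) = ln(F/S)/T
ln(634.6/640.7) = ln(0.990479) = -0.009567
(r − q) = -0.009567 / (161/365) = -0.021689
r = ln(F/S)/T + q = -0.021689 + 0.0408 = 0.019111
r = 1.91%

1.91%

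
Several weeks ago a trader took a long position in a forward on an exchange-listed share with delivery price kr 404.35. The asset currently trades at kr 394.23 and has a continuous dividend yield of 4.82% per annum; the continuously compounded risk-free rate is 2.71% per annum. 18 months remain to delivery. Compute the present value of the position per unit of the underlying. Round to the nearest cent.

-kr 21.51

Current fair forward for the remaining 18 months: F = S·e^((r − q)·T), (r − q) = 0.0271 − 0.0482 = -0.0211
F = 394.23 · e^(-0.0211 × 18/12) = 394.23 × 0.968846 = 381.9482
Value of long forward = (F − K)·e^(−rT) = (381.9482 − 404.35) · e^(−0.0271·18/12)
= -22.4018 × 0.960165 = -21.51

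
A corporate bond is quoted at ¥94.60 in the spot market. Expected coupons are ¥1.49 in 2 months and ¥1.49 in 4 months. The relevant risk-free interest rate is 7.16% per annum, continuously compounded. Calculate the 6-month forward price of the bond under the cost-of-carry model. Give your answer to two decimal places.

¥95.01

PV(coupons) I = 1.49·e^(−0.0716·2/12) + 1.49·e^(−0.0716·4/12)
I = 1.4723 + 1.4549 = 2.9272
F = (S − I)·e^(rT) = (94.60 − 2.9272) · e^(0.0716·6/12)
= 91.6728 · e^0.035800 = 91.6728 × 1.036449 = ¥95.01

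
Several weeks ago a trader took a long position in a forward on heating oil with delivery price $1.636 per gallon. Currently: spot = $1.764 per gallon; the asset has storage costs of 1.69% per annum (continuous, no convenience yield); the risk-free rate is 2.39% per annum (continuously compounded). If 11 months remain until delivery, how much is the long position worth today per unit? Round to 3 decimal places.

$0.191 per gallon

Current fair forward for the remaining 11 months: F = S·e^((r + u)·T), (r + u) = 0.0239 + 0.0169 = 0.0408
F = 1.764 · e^(0.0408 × 11/12) = 1.764 × 1.038108 = 1.8312
Value of long forward = (F − K)·e^(−rT) = (1.8312 − 1.636) · e^(−0.0239·11/12)
= 0.1952 × 0.978330 = 0.191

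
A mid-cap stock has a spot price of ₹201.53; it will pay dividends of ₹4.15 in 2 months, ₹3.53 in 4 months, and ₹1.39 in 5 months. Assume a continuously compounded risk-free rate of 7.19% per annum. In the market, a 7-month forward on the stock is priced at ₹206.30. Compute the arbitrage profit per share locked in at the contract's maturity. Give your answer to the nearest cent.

PV(dividends) I = 4.15·e^(−0.0719·2/12) + 3.53·e^(−0.0719·4/12) + 1.39·e^(−0.0719·5/12) = 8.8959
Fair forward F* = (S − I)·e^(rT) = (201.53 − 8.8959)·e^0.041942 = 192.6341 × 1.042834 = 200.8854
Market ₹206.30 > fair 200.8854: forward overpriced → cash-and-carry (borrow at r, buy the stock and collect the dividends, short the forward).
Profit at T = |F_mkt − F*| = |206.30 − 200.8854| = ₹5.41 per share

₹5.41 per share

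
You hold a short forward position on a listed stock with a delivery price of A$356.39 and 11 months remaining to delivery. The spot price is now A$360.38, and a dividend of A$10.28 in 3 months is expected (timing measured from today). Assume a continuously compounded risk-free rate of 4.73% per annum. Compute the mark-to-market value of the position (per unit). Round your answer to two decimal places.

-A$8.95

PV(remaining dividends) I = 10.28·e^(−0.0473·3/12) = 10.1592
Current forward F = (S − I)·e^(rT) = (360.38 − 10.1592)·e^(0.0473·11/12) = 350.2208 × 1.044312 = 365.7398
Value (long) = (F − K)·e^(−rT) = (365.7398 − 356.39) × 0.957568 = 8.9531
Short position value = −(long value) = -A$8.95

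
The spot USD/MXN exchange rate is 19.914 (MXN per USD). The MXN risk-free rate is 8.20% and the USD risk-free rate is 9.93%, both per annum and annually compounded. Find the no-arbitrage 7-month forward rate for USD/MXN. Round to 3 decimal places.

By covered interest parity, F = S · (1+r_MXN)^T / (1+r_USD)^T
= 19.914 × 1.047046 / 1.056780 = 19.914 × 0.990789
F = 19.731 MXN per USD

19.731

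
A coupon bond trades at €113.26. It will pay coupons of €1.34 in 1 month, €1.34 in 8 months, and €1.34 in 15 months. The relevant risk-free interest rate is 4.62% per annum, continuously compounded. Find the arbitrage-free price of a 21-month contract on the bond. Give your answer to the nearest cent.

€118.57

PV(coupons) I = 1.34·e^(−0.0462·1/12) + 1.34·e^(−0.0462·8/12) + 1.34·e^(−0.0462·15/12)
I = 1.3349 + 1.2994 + 1.2648 = 3.8991
F = (S − I)·e^(rT) = (113.26 − 3.8991) · e^(0.0462·21/12)
= 109.3609 · e^0.080850 = 109.3609 × 1.084208 = €118.57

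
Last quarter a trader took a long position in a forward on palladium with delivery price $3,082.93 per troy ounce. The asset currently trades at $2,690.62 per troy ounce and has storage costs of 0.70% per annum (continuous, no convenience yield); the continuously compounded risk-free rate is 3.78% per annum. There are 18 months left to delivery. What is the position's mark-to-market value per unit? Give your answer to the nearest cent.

Current fair forward for the remaining 18 months: F = S·e^((r + u)·T), (r + u) = 0.0378 + 0.0070 = 0.0448
F = 2690.62 · e^(0.0448 × 18/12) = 2690.62 × 1.06950936 = 2877.6433
Value of long forward = (F − K)·e^(−rT) = (2877.6433 − 3082.93) · e^(−0.0378·18/12)
= -205.2867 × 0.94487749 = -193.97

-$193.97 per troy ounce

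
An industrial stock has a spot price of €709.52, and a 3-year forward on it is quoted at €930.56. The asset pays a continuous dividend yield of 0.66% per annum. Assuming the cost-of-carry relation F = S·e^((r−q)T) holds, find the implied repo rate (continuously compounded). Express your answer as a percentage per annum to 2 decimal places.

From F = S·e^((r−q)T): (r − q) = ln(F/S)/T
ln(930.56/709.52) = ln(1.311535) = 0.271198
(r − q) = 0.271198 / (3) = 0.090399
r = ln(F/S)/T + q = 0.090399 + 0.0066 = 0.096999
r = 9.70%

9.70%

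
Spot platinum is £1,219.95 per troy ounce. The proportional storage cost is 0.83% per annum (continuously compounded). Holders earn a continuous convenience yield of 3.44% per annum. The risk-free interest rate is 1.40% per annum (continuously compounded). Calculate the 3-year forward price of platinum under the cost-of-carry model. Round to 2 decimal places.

Net carry = r + u − y = 0.0140 + 0.0083 − 0.0344 = -0.0121
F = S·e^((r+u−y)T) = 1219.95 · e^(-0.0121 × 3) = 1219.95 · e^-0.03630000
= 1219.95 × 0.96435094 = £1,176.46 per troy ounce

£1,176.46 per troy ounce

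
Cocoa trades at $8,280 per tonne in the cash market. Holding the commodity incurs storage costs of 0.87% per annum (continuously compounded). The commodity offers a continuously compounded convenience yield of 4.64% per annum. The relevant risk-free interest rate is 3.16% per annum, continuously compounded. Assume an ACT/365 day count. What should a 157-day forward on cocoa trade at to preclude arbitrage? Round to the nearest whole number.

$8,258 per tonne

Net carry = r + u − y = 0.0316 + 0.0087 − 0.0464 = -0.0061
F = S·e^((r+u−y)T) = 8280 · e^(-0.0061 × 157/365) = 8280 · e^-0.002624
= 8280 × 0.997379 = $8,258 per tonne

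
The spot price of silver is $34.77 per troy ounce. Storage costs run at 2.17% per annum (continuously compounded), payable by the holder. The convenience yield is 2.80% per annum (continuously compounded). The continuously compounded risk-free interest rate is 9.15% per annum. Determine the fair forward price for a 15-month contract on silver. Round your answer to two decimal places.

$38.68 per troy ounce

Net carry = r + u − y = 0.0915 + 0.0217 − 0.0280 = 0.0852
F = S·e^((r+u−y)T) = 34.77 · e^(0.0852 × 15/12) = 34.77 · e^0.106500
= 34.77 × 1.112378 = $38.68 per troy ounce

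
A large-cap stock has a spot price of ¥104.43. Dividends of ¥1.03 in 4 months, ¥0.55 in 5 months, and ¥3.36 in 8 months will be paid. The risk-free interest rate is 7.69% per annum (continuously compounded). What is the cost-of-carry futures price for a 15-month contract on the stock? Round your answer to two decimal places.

PV(dividends) I = 1.03·e^(−0.0769·4/12) + 0.55·e^(−0.0769·5/12) + 3.36·e^(−0.0769·8/12)
I = 1.0039 + 0.5327 + 3.1921 = 4.7287
F = (S − I)·e^(rT) = (104.43 − 4.7287) · e^(0.0769·15/12)
= 99.7013 · e^0.096125 = 99.7013 × 1.100897 = ¥109.76

¥109.76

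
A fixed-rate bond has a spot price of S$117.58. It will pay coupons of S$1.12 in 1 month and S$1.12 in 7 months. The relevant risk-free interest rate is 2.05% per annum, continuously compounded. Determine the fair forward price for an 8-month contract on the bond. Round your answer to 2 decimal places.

S$116.94

PV(coupons) I = 1.12·e^(−0.0205·1/12) + 1.12·e^(−0.0205·7/12)
I = 1.1181 + 1.1067 = 2.2248
F = (S − I)·e^(rT) = (117.58 − 2.2248) · e^(0.0205·8/12)
= 115.3552 · e^0.013667 = 115.3552 × 1.013761 = S$116.94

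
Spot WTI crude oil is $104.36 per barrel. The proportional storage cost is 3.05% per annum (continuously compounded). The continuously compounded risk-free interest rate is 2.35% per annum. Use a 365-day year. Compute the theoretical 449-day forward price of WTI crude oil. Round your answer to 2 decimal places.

Net carry = r + u − y = 0.0235 + 0.0305 − 0.0000 = 0.0540
F = S·e^((r+u−y)T) = 104.36 · e^(0.0540 × 449/365) = 104.36 · e^0.066427
= 104.36 × 1.068683 = $111.53 per barrel

$111.53 per barrel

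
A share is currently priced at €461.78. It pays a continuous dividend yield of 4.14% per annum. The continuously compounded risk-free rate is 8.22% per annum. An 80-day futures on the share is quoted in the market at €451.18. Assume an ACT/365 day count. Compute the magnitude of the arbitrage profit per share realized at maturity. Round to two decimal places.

Fair futures: F* = S·e^(carry·T), with carry = (r − q) = 0.0822 − 0.0414 = 0.0408
F* = 461.78 · e^(0.0408 × 80/365) = 461.78 · e^0.008942 = 461.78 × 1.008982 = €465.9277
Market €451.18 < fair €465.9277: forward underpriced → reverse cash-and-carry (short spot, go long the forward).
At maturity, profit = |F_mkt − F*| = |451.18 − 465.9277| = €14.75 per share

€14.75 per share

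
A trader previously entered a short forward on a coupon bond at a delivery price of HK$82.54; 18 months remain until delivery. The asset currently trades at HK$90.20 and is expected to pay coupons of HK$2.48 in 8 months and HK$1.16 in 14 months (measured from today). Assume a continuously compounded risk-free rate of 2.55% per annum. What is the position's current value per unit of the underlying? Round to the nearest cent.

-HK$7.19

PV(remaining coupons) I = 2.48·e^(−0.0255·8/12) + 1.16·e^(−0.0255·14/12) = 3.5642
Current forward F = (S − I)·e^(rT) = (90.20 − 3.5642)·e^(0.0255·18/12) = 86.6358 × 1.038991 = 90.0138
Value (long) = (F − K)·e^(−rT) = (90.0138 − 82.54) × 0.962472 = 7.1933
Short position value = −(long value) = -HK$7.19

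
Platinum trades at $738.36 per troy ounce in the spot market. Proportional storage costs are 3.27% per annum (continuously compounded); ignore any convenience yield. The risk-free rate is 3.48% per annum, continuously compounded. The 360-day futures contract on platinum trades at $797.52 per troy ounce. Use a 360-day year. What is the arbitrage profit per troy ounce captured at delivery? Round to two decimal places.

$7.60 per troy ounce

Fair futures: F* = S·e^(carry·T), with carry = (r + u) = 0.0348 + 0.0327 = 0.0675
F* = 738.36 · e^(0.0675 × 360/360) = 738.36 · e^0.067500 = 738.36 × 1.069830 = $789.9197
Market $797.52 > fair $789.9197: forward overpriced → cash-and-carry (buy spot, short the forward).
At maturity, profit = |F_mkt − F*| = |797.52 − 789.9197| = $7.60 per troy ounce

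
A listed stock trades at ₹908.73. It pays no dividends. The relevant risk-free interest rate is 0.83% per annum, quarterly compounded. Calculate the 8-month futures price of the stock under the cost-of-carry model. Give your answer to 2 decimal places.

₹913.77

F = S · (1+r/4)^(4T)
= 908.73 × 1.005543
F = ₹913.77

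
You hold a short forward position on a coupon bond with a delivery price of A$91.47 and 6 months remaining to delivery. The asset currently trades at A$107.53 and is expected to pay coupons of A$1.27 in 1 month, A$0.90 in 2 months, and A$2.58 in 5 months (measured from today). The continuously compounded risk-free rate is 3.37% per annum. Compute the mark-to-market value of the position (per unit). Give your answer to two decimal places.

-A$12.88

PV(remaining coupons) I = 1.27·e^(−0.0337·1/12) + 0.90·e^(−0.0337·2/12) + 2.58·e^(−0.0337·5/12) = 4.7054
Current forward F = (S − I)·e^(rT) = (107.53 − 4.7054)·e^(0.0337·6/12) = 102.8246 × 1.016993 = 104.5719
Value (long) = (F − K)·e^(−rT) = (104.5719 − 91.47) × 0.983291 = 12.8830
Short position value = −(long value) = -A$12.88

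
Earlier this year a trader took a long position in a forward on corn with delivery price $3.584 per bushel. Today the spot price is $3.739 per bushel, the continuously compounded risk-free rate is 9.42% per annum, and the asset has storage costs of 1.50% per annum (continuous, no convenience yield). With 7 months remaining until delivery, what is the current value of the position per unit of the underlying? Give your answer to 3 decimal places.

$0.379 per bushel

Current fair forward for the remaining 7 months: F = S·e^((r + u)·T), (r + u) = 0.0942 + 0.0150 = 0.1092
F = 3.739 · e^(0.1092 × 7/12) = 3.739 × 1.065773 = 3.9849
Value of long forward = (F − K)·e^(−rT) = (3.9849 − 3.584) · e^(−0.0942·7/12)
= 0.4009 × 0.946532 = 0.379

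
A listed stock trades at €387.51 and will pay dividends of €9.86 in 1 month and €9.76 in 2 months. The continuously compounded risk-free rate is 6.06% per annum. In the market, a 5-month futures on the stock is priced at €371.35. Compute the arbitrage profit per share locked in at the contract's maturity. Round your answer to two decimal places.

PV(dividends) I = 9.86·e^(−0.0606·1/12) + 9.76·e^(−0.0606·2/12) = 19.4723
Fair futures F* = (S − I)·e^(rT) = (387.51 − 19.4723)·e^0.025250 = 368.0377 × 1.025571 = 377.4488
Market €371.35 < fair 377.4488: forward underpriced → reverse cash-and-carry (short the stock, invest proceeds at r, pay the dividends, go long the forward).
Profit at T = |F_mkt − F*| = |371.35 − 377.4488| = €6.10 per share

€6.10 per share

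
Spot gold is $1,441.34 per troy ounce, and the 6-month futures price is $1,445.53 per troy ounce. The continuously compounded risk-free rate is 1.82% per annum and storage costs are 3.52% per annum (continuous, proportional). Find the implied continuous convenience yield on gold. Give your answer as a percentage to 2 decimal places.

4.76%

F = S·e^((r+u−y)T) ⇒ (r+u−y) = ln(F/S)/T
ln(1445.53/1441.34) = 0.002903; /T ⇒ 0.005806
y = r + u − ln(F/S)/T = 0.0182 + 0.0352 − 0.005806 = 0.047594
y = 4.76%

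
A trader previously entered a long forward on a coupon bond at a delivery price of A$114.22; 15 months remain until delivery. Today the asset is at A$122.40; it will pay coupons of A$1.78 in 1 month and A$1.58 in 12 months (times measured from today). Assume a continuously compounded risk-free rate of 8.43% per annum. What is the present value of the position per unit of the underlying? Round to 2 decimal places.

PV(remaining coupons) I = 1.78·e^(−0.0843·1/12) + 1.58·e^(−0.0843·12/12) = 3.2198
Current forward F = (S − I)·e^(rT) = (122.40 − 3.2198)·e^(0.0843·15/12) = 119.1802 × 1.111127 = 132.4243
Value (long) = (F − K)·e^(−rT) = (132.4243 − 114.22) × 0.899987 = 16.3836
Value = A$16.38

A$16.38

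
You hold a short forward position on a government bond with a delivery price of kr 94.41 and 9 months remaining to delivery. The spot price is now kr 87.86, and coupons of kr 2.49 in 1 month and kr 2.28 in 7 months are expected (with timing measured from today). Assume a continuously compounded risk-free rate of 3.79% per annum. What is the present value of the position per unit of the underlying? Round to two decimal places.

kr 8.62

PV(remaining coupons) I = 2.49·e^(−0.0379·1/12) + 2.28·e^(−0.0379·7/12) = 4.7123
Current forward F = (S − I)·e^(rT) = (87.86 − 4.7123)·e^(0.0379·9/12) = 83.1477 × 1.028833 = 85.5451
Value (long) = (F − K)·e^(−rT) = (85.5451 − 94.41) × 0.971975 = -8.6165
Short position value = −(long value) = kr 8.62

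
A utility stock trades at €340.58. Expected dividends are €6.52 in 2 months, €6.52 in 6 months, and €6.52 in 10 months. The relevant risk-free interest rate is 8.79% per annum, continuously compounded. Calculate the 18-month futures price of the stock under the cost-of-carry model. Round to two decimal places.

€367.22

PV(dividends) I = 6.52·e^(−0.0879·2/12) + 6.52·e^(−0.0879·6/12) + 6.52·e^(−0.0879·10/12)
I = 6.4252 + 6.2397 + 6.0595 = 18.7244
F = (S − I)·e^(rT) = (340.58 − 18.7244) · e^(0.0879·18/12)
= 321.8556 · e^0.131850 = 321.8556 × 1.140937 = €367.22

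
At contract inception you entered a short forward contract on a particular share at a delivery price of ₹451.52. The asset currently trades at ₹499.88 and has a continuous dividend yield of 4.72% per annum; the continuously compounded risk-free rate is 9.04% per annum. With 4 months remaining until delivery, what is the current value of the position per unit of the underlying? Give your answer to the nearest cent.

-₹53.96

Current fair forward for the remaining 4 months: F = S·e^((r − q)·T), (r − q) = 0.0904 − 0.0472 = 0.0432
F = 499.88 · e^(0.0432 × 4/12) = 499.88 × 1.014504 = 507.1303
Value of long forward = (F − K)·e^(−rT) = (507.1303 − 451.52) · e^(−0.0904·4/12)
= 55.6103 × 0.970316 = 53.96
Short position value = −(long value) = -₹53.96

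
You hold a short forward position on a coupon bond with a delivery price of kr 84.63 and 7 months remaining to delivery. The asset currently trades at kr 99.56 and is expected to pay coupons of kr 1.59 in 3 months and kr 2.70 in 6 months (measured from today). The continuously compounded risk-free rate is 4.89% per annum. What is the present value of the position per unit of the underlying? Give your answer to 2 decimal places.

-kr 13.10

PV(remaining coupons) I = 1.59·e^(−0.0489·3/12) + 2.70·e^(−0.0489·6/12) = 4.2055
Current forward F = (S − I)·e^(rT) = (99.56 − 4.2055)·e^(0.0489·7/12) = 95.3545 × 1.028936 = 98.1137
Value (long) = (F − K)·e^(−rT) = (98.1137 − 84.63) × 0.971878 = 13.1045
Short position value = −(long value) = -kr 13.10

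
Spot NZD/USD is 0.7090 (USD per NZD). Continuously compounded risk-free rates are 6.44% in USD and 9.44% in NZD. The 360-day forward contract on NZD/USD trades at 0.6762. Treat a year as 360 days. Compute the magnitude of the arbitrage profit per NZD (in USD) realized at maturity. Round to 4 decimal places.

0.0118 per NZD (in USD)

Fair forward: F* = S·e^(carry·T), with carry = (r_USD − r_NZD) = 0.0644 − 0.0944 = -0.0300
F* = 0.7090 · e^(-0.0300 × 360/360) = 0.7090 · e^-0.030000 = 0.7090 × 0.970446 = 0.6880
Market 0.6762 < fair 0.6880: forward underpriced → reverse cash-and-carry (short spot, go long the forward).
At maturity, profit = |F_mkt − F*| = |0.6762 − 0.6880| = 0.0118 per NZD (in USD)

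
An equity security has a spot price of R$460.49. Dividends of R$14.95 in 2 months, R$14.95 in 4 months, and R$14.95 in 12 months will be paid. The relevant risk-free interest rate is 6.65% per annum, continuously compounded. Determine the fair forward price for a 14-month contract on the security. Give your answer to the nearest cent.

PV(dividends) I = 14.95·e^(−0.0665·2/12) + 14.95·e^(−0.0665·4/12) + 14.95·e^(−0.0665·12/12)
I = 14.7852 + 14.6223 + 13.9882 = 43.3957
F = (S − I)·e^(rT) = (460.49 − 43.3957) · e^(0.0665·14/12)
= 417.0943 · e^0.077583 = 417.0943 × 1.080672 = R$450.74

R$450.74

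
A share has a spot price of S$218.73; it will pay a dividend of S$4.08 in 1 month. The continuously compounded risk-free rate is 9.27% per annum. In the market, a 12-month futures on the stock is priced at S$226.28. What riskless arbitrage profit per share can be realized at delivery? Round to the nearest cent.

PV(dividends) I = 4.08·e^(−0.0927·1/12) = 4.0486
Fair futures F* = (S − I)·e^(rT) = (218.73 − 4.0486)·e^0.092700 = 214.6814 × 1.097133 = 235.5340
Market S$226.28 < fair 235.5340: forward underpriced → reverse cash-and-carry (short the stock, invest proceeds at r, pay the dividends, go long the forward).
Profit at T = |F_mkt − F*| = |226.28 − 235.5340| = S$9.25 per share

S$9.25 per share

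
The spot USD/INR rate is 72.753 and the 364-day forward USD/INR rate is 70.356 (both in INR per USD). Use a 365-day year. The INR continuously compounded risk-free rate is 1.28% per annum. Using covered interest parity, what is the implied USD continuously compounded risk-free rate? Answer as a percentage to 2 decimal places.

F = S·e^((r_INR − r_USD)T) ⇒ r_USD = r_INR − ln(F/S)/T
ln(70.356/72.753) = -0.033502; /(364/365) = -0.033594
r_USD = 0.0128 + 0.033594 = 0.046394
r_USD = 4.64%

4.64%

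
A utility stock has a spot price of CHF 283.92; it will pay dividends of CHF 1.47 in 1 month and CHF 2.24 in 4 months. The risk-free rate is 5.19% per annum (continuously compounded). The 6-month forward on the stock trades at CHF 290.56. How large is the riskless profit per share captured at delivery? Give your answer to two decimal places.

CHF 2.94 per share

PV(dividends) I = 1.47·e^(−0.0519·1/12) + 2.24·e^(−0.0519·4/12) = 3.6652
Fair forward F* = (S − I)·e^(rT) = (283.92 − 3.6652)·e^0.025950 = 280.2548 × 1.026290 = 287.6227
Market CHF 290.56 > fair 287.6227: forward overpriced → cash-and-carry (borrow at r, buy the stock and collect the dividends, short the forward).
Profit at T = |F_mkt − F*| = |290.56 − 287.6227| = CHF 2.94 per share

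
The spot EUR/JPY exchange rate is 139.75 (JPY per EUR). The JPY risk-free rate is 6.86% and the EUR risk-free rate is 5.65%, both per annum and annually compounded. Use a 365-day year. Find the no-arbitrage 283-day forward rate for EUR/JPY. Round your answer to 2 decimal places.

140.99

By covered interest parity, F = S · (1+r_JPY)^T / (1+r_EUR)^T
= 139.75 × 1.052790 / 1.043535 = 139.75 × 1.008869
F = 140.99 JPY per EUR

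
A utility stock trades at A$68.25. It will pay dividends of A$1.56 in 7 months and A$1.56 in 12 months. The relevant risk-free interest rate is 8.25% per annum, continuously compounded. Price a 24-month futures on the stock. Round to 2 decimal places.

PV(dividends) I = 1.56·e^(−0.0825·7/12) + 1.56·e^(−0.0825·12/12)
I = 1.4867 + 1.4365 = 2.9232
F = (S − I)·e^(rT) = (68.25 − 2.9232) · e^(0.0825·24/12)
= 65.3268 · e^0.165000 = 65.3268 × 1.179393 = A$77.05

A$77.05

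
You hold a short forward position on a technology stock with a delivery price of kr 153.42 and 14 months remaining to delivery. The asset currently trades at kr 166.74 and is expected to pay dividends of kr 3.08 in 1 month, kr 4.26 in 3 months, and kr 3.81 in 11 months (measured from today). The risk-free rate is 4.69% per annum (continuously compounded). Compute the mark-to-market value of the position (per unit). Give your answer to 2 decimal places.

PV(remaining dividends) I = 3.08·e^(−0.0469·1/12) + 4.26·e^(−0.0469·3/12) + 3.81·e^(−0.0469·11/12) = 10.9280
Current forward F = (S − I)·e^(rT) = (166.74 − 10.9280)·e^(0.0469·14/12) = 155.8120 × 1.056241 = 164.5750
Value (long) = (F − K)·e^(−rT) = (164.5750 − 153.42) × 0.946753 = 10.5610
Short position value = −(long value) = -kr 10.56

-kr 10.56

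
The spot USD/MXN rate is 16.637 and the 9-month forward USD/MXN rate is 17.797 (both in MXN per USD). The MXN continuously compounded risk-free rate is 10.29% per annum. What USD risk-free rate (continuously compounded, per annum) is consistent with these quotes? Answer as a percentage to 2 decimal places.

F = S·e^((r_MXN − r_USD)T) ⇒ r_USD = r_MXN − ln(F/S)/T
ln(17.797/16.637) = 0.067401; /(9/12) = 0.089868
r_USD = 0.1029 − 0.089868 = 0.013032
r_USD = 1.30%

1.30%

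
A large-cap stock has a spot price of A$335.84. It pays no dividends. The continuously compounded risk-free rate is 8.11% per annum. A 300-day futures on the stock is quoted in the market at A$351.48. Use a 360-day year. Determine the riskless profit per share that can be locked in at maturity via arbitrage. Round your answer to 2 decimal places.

Fair futures: F* = S·e^(carry·T), with carry = r = 0.0811
F* = 335.84 · e^(0.0811 × 300/360) = 335.84 · e^0.067583 = 335.84 × 1.069919 = A$359.3216
Market A$351.48 < fair A$359.3216: forward underpriced → reverse cash-and-carry (short spot, go long the forward).
At maturity, profit = |F_mkt − F*| = |351.48 − 359.3216| = A$7.84 per share

A$7.84 per share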